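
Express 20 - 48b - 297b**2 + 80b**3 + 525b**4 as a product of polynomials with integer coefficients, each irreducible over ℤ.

By the rational root theorem, b = 5/7 is a root, so (7b - 5) is a factor; dividing leaves 75b**3 + 65b**2 + 4b - 4.
Then b = -2/3 is a root, so (3b + 2) divides it; the quotient is 25b**2 + 5b - 2.
The remaining quadratic factors as (5b + 2)(5b - 1).

(3b + 2)(5b + 2)(5b - 1)(7b - 5)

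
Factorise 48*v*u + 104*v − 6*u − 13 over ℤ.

(6*u + 13)*(8*v − 1)

Group as (48*v*u + 104*v) + (−6*u − 13) = 8*v*(6*u + 13) − (6*u + 13).
Both groups share the factor (6*u + 13).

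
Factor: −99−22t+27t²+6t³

Group as (6t³−22t) + (27t²−99) = 2t(3t²−11) + 9(3t²−11).
Both groups share the factor (3t²−11).

(2t+9)(3t²−11)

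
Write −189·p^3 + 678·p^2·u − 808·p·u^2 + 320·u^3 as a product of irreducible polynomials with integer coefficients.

Group: 7·p·(−27·p^2 + 66·p·u − 40·u^2) − 8·u·(−27·p^2 + 66·p·u − 40·u^2); both groups contain (−27·p^2 + 66·p·u − 40·u^2), so (7·p − 8·u) is a factor with cofactor −27·p^2 + 66·p·u − 40·u^2.
The cofactor groups again: −27·p^2 + 66·p·u − 40·u^2 = −9·p·(3·p − 4·u) + 10·u·(3·p − 4·u); both groups contain (3·p − 4·u), giving −(9·p − 10·u)·(3·p − 4·u).

−(3·p − 4·u)·(7·p − 8·u)·(9·p − 10·u)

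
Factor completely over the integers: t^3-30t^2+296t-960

Testing divisors of the constant over divisors of the leading coefficient, t = 8 is a root, so (t-8) is a factor; dividing leaves t^2-22t+120.
The remaining quadratic factors as (t-10)(t-12).

(t-10)(t-12)(t-8)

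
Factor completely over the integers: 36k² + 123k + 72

Pull out the common factor 3, then factor the remaining trinomial.

3(3k + 8)(4k + 3)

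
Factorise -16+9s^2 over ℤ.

(3s+4)(3s-4)

Need a pair with product 9·(-16) = -144 and sum 0: that's 12 and -12.
Split the middle term: 9s^2+12s - 12s-16 = 3s(3s+4) - 4(3s+4).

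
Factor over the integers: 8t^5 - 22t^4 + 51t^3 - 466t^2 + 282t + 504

Trying the rational-root candidates, t = -3/4 is a root, so (4t + 3) divides it; the quotient is 2t^4 - 7t^3 + 18t^2 - 130t + 168.
Continuing, t = 3/2 is a root, so (2t - 3) divides it; the quotient is t^3 - 2t^2 + 6t - 56.
Next, t = 4 is a root, giving the factor (t - 4) and quotient t^2 + 2t + 14.
The quadratic t^2 + 2t + 14 has discriminant -52 < 0 and is irreducible over ℤ.

(2t - 3)(4t + 3)(t - 4)(t^2 + 2t + 14)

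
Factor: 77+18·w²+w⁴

Substitute u = w² to get a quadratic in u, then factor.
w²+11 is irreducible over ℤ (always positive, so no real roots).
w²+7 is irreducible over ℤ (always positive, so no real roots).

(w²+11)·(w²+7)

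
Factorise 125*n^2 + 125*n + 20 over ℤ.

Pull out the common factor 5, then factor the remaining trinomial.

5*(5*n + 1)*(5*n + 4)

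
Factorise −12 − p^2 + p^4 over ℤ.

Substitute u = p^2 to get a quadratic in u, then factor.
p^2 + 3 is irreducible over ℤ (always positive, so no real roots).
p^2 − 4 is a difference of squares.

(p + 2)(p − 2)(p^2 + 3)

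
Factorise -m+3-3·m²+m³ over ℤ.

(m+1)·(m-1)·(m-3)

Among the possible rational roots, m = 1 is a root, giving the factor (m-1) and quotient m²-2·m-3.
The remaining quadratic factors as (m-3)(m+1).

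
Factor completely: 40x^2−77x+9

(5x−9)(8x−1)

Need a pair with product 40·9 = 360 and sum −77: that's −5 and −72.
Split the middle term: 40x^2−5x − 72x+9 = 5x(8x−1) − 9(8x−1).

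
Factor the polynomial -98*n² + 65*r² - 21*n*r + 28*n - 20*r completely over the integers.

Group: -7*n*(14*n + 13*r - 4) + 5*r*(14*n + 13*r - 4); both groups contain (14*n + 13*r - 4).

-(14*n + 13*r - 4)*(7*n - 5*r)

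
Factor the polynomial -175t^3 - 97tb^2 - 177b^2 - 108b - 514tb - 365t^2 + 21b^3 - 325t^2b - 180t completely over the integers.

Group: 5t(-35t^2 - 16tb - 45t + 3b^2 - 27b) + (7b + 4)(-35t^2 - 16tb - 45t + 3b^2 - 27b); both groups contain (-35t^2 - 16tb - 45t + 3b^2 - 27b), so (5t + 7b + 4) is a factor with cofactor -35t^2 - 16tb - 45t + 3b^2 - 27b.
The cofactor groups again: -35t^2 - 16tb - 45t + 3b^2 - 27b = -5t(7t - b + 9) - 3b(7t - b + 9); both groups contain (7t - b + 9), giving -(5t + 3b)(7t - b + 9).

-(7t - b + 9)(5t + 3b)(5t + 7b + 4)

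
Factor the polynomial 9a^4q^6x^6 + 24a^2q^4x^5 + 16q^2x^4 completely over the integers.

q^2x^4(3a^2q^2x + 4)^2

Pull out the common factor q^2x^4, leaving 9a^4q^4x^2 + 24a^2q^2x + 16.
Recognize a perfect-square trinomial with the parts 3a^2q^2x and 4.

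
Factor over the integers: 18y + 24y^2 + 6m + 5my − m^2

−(m + 3y)(m − 8y − 6)

Group: −m(m + 3y) + (8y + 6)(m + 3y); both groups contain (m + 3y).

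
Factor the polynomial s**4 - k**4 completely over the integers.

(s - k)(s + k)(s**2 + k**2)

Write as (s**2)² − (k**2)², then factor s**2 - k**2 once more.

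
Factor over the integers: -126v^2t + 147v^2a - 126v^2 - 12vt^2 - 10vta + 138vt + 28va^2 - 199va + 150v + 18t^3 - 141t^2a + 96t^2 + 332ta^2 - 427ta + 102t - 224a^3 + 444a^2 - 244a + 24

-(6t - 7a + 6)(7v + 3t - 8a + 1)(3v - t + 4a - 4)

Group: 6t(-21v^2 - 2vt - 4va + 25v + 3t^2 - 20ta + 13t + 32a^2 - 36a + 4) + (-7a + 6)(-21v^2 - 2vt - 4va + 25v + 3t^2 - 20ta + 13t + 32a^2 - 36a + 4); both groups contain (-21v^2 - 2vt - 4va + 25v + 3t^2 - 20ta + 13t + 32a^2 - 36a + 4), so (6t - 7a + 6) is a factor with cofactor -21v^2 - 2vt - 4va + 25v + 3t^2 - 20ta + 13t + 32a^2 - 36a + 4.
The cofactor groups again: -21v^2 - 2vt - 4va + 25v + 3t^2 - 20ta + 13t + 32a^2 - 36a + 4 = -7v(3v - t + 4a - 4) + (-3t + 8a - 1)(3v - t + 4a - 4); both groups contain (3v - t + 4a - 4), giving -(7v + 3t - 8a + 1)(3v - t + 4a - 4).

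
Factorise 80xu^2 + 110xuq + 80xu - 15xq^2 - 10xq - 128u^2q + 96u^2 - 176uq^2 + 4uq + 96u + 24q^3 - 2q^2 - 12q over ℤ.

Group: 8u(10xu + 15xq + 10x - 16uq + 12u - 24q^2 + 2q + 12) - q(10xu + 15xq + 10x - 16uq + 12u - 24q^2 + 2q + 12); both groups contain (10xu + 15xq + 10x - 16uq + 12u - 24q^2 + 2q + 12), so (8u - q) is a factor with cofactor 10xu + 15xq + 10x - 16uq + 12u - 24q^2 + 2q + 12.
The cofactor groups again: 10xu + 15xq + 10x - 16uq + 12u - 24q^2 + 2q + 12 = 5x(2u + 3q + 2) + (-8q + 6)(2u + 3q + 2); both groups contain (2u + 3q + 2), giving (5x - 8q + 6)(2u + 3q + 2).

(5x - 8q + 6)(8u - q)(2u + 3q + 2)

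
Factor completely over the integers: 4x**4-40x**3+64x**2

Pull out the common factor 4x**2, then factor the remaining trinomial.

4x**2(x-2)(x-8)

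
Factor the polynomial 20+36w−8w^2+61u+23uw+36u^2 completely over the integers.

Group: 4u(9u+8w+4) + (−w+5)(9u+8w+4); both groups contain (9u+8w+4).

(4u−w+5)(9u+8w+4)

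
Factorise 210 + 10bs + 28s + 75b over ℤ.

(2s + 15)(5b + 14)

Group as (10bs + 75b) + (28s + 210) = 5b(2s + 15) + 14(2s + 15).
Both groups share the factor (2s + 15).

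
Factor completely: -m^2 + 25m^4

m^2(5m + 1)(5m - 1)

Factor out m^2 first: what remains is 25m^2 - 1.
Recognize a difference of squares with the parts 5m and 1.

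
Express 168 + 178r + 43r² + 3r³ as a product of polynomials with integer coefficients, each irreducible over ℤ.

(3r + 4)(r + 6)(r + 7)

Testing divisors of the constant over divisors of the leading coefficient, r = -6 is a root, so (r + 6) divides it; the quotient is 3r² + 25r + 28.
The remaining quadratic factors as (3r + 4)(r + 7).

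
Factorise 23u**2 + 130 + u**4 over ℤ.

(u**2 + 10)(u**2 + 13)

Substitute w = u**2 to get a quadratic in w, then factor.
u**2 + 13 is irreducible over ℤ (always positive, so no real roots).
u**2 + 10 is irreducible over ℤ (always positive, so no real roots).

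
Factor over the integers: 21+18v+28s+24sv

Group as (24sv+28s) + (18v+21) = 4s(6v+7) + 3(6v+7).
Both groups share the factor (6v+7).

(4s+3)(6v+7)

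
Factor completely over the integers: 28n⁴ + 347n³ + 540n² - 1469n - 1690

(4n + 13)(7n - 13)(n + 1)(n + 10)

Trying the rational-root candidates, n = 13/7 is a root, so (7n - 13) is a factor; dividing leaves 4n³ + 57n² + 183n + 130.
Continuing, n = -10 is a root, giving the factor (n + 10) and quotient 4n² + 17n + 13.
The remaining quadratic factors as (4n + 13)(n + 1).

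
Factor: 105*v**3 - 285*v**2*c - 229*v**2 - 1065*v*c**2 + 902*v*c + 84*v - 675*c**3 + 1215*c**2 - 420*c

(v - 5*c)*(15*v + 15*c - 7)*(7*v + 9*c - 12)

Group: 7*v*(15*v**2 - 60*v*c - 7*v - 75*c**2 + 35*c) + (9*c - 12)*(15*v**2 - 60*v*c - 7*v - 75*c**2 + 35*c); both groups contain (15*v**2 - 60*v*c - 7*v - 75*c**2 + 35*c), so (7*v + 9*c - 12) is a factor with cofactor 15*v**2 - 60*v*c - 7*v - 75*c**2 + 35*c.
The cofactor groups again: 15*v**2 - 60*v*c - 7*v - 75*c**2 + 35*c = v*(15*v + 15*c - 7) - 5*c*(15*v + 15*c - 7); both groups contain (15*v + 15*c - 7), giving (v - 5*c)*(15*v + 15*c - 7).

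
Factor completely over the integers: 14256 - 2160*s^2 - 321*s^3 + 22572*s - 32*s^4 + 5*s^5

Among the possible rational roots, s = 6 is a root, so (s - 6) divides it; the quotient is 5*s^4 - 2*s^3 - 333*s^2 - 4158*s - 2376.
Then s = -3/5 is a root, so (5*s + 3) is a factor; dividing leaves s^3 - s^2 - 66*s - 792.
Then s = 12 is a root, so (s - 12) is a factor; dividing leaves s^2 + 11*s + 66.
The quadratic s^2 + 11*s + 66 has discriminant -143 < 0 and is irreducible over ℤ.

(5*s + 3)*(s - 12)*(s - 6)*(s^2 + 11*s + 66)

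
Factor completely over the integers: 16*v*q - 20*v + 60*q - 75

(4*q - 5)*(4*v + 15)

Group as (16*v*q - 20*v) + (60*q - 75) = 4*v*(4*q - 5) + 15*(4*q - 5).
Both groups share the factor (4*q - 5).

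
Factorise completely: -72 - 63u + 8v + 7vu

Group as (7vu + 8v) + (-63u - 72) = v(7u + 8) - 9(7u + 8).
Both groups share the factor (7u + 8).

(7u + 8)(v - 9)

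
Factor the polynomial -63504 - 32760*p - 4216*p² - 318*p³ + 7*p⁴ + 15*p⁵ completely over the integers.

Among the possible rational roots, p = 9 is a root, so (p - 9) is a factor; dividing leaves 15*p⁴ + 142*p³ + 960*p² + 4424*p + 7056.
Continuing, p = -14/3 is a root, so (3*p + 14) divides it; the quotient is 5*p³ + 24*p² + 208*p + 504.
Continuing, p = -14/5 is a root, so (5*p + 14) is a factor; dividing leaves p² + 2*p + 36.
The quadratic p² + 2*p + 36 has discriminant -140 < 0 and is irreducible over ℤ.

(3*p + 14)*(5*p + 14)*(p - 9)*(p² + 2*p + 36)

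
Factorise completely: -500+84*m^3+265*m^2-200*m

(3*m+10)*(4*m+5)*(7*m-10)

Testing divisors of the constant over divisors of the leading coefficient, m = 10/7 is a root, so (7*m-10) is a factor; dividing leaves 12*m^2+55*m+50.
The remaining quadratic factors as (3*m+10)(4*m+5).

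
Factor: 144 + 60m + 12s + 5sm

(5m + 12)(s + 12)

Group as (5sm + 12s) + (60m + 144) = s(5m + 12) + 12(5m + 12).
Both groups share the factor (5m + 12).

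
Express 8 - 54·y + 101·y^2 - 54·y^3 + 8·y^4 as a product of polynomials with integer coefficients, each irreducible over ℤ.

Trying the rational-root candidates, y = 1/2 is a root, so (2·y - 1) divides it; the quotient is 4·y^3 - 25·y^2 + 38·y - 8.
Then y = 4 is a root, so (y - 4) divides it; the quotient is 4·y^2 - 9·y + 2.
The remaining quadratic factors as (y - 2)(4·y - 1).

(2·y - 1)·(4·y - 1)·(y - 2)·(y - 4)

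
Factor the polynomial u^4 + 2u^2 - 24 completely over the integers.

(u + 2)(u - 2)(u^2 + 6)

Substitute w = u^2 to get a quadratic in w, then factor.
u^2 + 6 is irreducible over ℤ (always positive, so no real roots).
u^2 - 4 is a difference of squares.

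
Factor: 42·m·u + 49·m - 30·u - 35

(6·u + 7)·(7·m - 5)

Group as (42·m·u + 49·m) + (-30·u - 35) = 7·m·(6·u + 7) - 5·(6·u + 7).
Both groups share the factor (6·u + 7).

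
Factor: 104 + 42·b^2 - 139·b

(6·b - 13)·(7·b - 8)

Need a pair with product 42·104 = 4368 and sum -139: that's -91 and -48.
Split the middle term: 42·b^2 - 91·b - 48·b + 104 = 7·b·(6·b - 13) - 8·(6·b - 13).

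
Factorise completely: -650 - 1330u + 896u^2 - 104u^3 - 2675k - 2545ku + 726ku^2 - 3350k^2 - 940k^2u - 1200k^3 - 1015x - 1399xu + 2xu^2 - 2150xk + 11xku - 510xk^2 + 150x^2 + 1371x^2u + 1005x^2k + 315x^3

(7x - 8k + 2u - 13)(3x + 10k + 13u + 5)(15x + 15k - 4u + 10)

Group: 3x(105x^2 - 15xk + 2xu - 125x - 120k^2 + 62ku - 275k - 8u^2 + 72u - 130) + (10k + 13u + 5)(105x^2 - 15xk + 2xu - 125x - 120k^2 + 62ku - 275k - 8u^2 + 72u - 130); both groups contain (105x^2 - 15xk + 2xu - 125x - 120k^2 + 62ku - 275k - 8u^2 + 72u - 130), so (3x + 10k + 13u + 5) is a factor with cofactor 105x^2 - 15xk + 2xu - 125x - 120k^2 + 62ku - 275k - 8u^2 + 72u - 130.
The cofactor groups again: 105x^2 - 15xk + 2xu - 125x - 120k^2 + 62ku - 275k - 8u^2 + 72u - 130 = 7x(15x + 15k - 4u + 10) + (-8k + 2u - 13)(15x + 15k - 4u + 10); both groups contain (15x + 15k - 4u + 10), giving (7x - 8k + 2u - 13)(15x + 15k - 4u + 10).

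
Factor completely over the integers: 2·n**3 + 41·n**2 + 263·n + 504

Testing divisors of the constant over divisors of the leading coefficient, n = -8 is a root, so (n + 8) divides it; the quotient is 2·n**2 + 25·n + 63.
The remaining quadratic factors as (2·n + 7)(n + 9).

(2·n + 7)·(n + 8)·(n + 9)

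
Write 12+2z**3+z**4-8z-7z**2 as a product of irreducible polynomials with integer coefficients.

(z+2)(z+3)(z-1)(z-2)

Trying the rational-root candidates, z = 1 is a root, so (z-1) divides it; the quotient is z**3+3z**2-4z-12.
Continuing, z = 2 is a root, so (z-2) divides it; the quotient is z**2+5z+6.
The remaining quadratic factors as (z+3)(z+2).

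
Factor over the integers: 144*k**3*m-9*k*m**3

Factor out 9*k*m, leaving 16*k**2-m**2, which is a difference of two squares.

9*k*m*(4*k+m)*(4*k-m)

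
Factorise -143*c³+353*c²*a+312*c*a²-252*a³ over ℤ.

-(c-3*a)*(11*c-6*a)*(13*c+14*a)

Group: 13*c*(-11*c²+39*c*a-18*a²) + 14*a*(-11*c²+39*c*a-18*a²); both groups contain (-11*c²+39*c*a-18*a²), so (13*c+14*a) is a factor with cofactor -11*c²+39*c*a-18*a².
The cofactor groups again: -11*c²+39*c*a-18*a² = -11*c*(c-3*a) + 6*a*(c-3*a); both groups contain (c-3*a), giving -(11*c-6*a)*(c-3*a).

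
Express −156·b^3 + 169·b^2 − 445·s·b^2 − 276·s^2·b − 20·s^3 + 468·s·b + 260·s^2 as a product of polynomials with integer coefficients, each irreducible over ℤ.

Group: s·(−20·s^2 − 36·s·b − 13·b^2) + (12·b − 13)·(−20·s^2 − 36·s·b − 13·b^2); both groups contain (−20·s^2 − 36·s·b − 13·b^2), so (s + 12·b − 13) is a factor with cofactor −20·s^2 − 36·s·b − 13·b^2.
The cofactor groups again: −20·s^2 − 36·s·b − 13·b^2 = −2·s·(10·s + 13·b) − b·(10·s + 13·b); both groups contain (10·s + 13·b), giving −(2·s + b)·(10·s + 13·b).

−(s + 12·b − 13)·(10·s + 13·b)·(2·s + b)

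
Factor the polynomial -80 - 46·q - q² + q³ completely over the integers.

(q + 2)·(q + 5)·(q - 8)

By the rational root theorem, q = -2 is a root, so (q + 2) divides it; the quotient is q² - 3·q - 40.
The remaining quadratic factors as (q - 8)(q + 5).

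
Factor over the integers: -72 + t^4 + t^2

(t^2 + 9)(t^2 - 8)

Substitute u = t^2 to get a quadratic in u, then factor.
t^2 - 8 is irreducible over ℤ (8 is not a perfect square).
t^2 + 9 is irreducible over ℤ (sum of squares).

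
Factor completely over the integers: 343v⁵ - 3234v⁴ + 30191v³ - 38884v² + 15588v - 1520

(7v - 1)(7v - 4)(7v - 5)(v² - 8v + 76)

Trying the rational-root candidates, v = 4/7 is a root, so (7v - 4) divides it; the quotient is 49v⁴ - 434v³ + 4065v² - 3232v + 380.
Continuing, v = 5/7 is a root, so (7v - 5) divides it; the quotient is 7v³ - 57v² + 540v - 76.
Then v = 1/7 is a root, so (7v - 1) is a factor; dividing leaves v² - 8v + 76.
The quadratic v² - 8v + 76 has discriminant -240 < 0 and is irreducible over ℤ.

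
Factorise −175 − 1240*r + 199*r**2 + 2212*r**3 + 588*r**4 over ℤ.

Trying the rational-root candidates, r = 5/7 is a root, giving the factor (7*r − 5) and quotient 84*r**3 + 376*r**2 + 297*r + 35.
Continuing, r = −1/7 is a root, giving the factor (7*r + 1) and quotient 12*r**2 + 52*r + 35.
The remaining quadratic factors as (6*r + 5)(2*r + 7).

(2*r + 7)*(6*r + 5)*(7*r + 1)*(7*r − 5)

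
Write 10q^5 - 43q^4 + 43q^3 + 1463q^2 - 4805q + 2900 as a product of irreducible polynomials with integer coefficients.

Testing divisors of the constant over divisors of the leading coefficient, q = 4/5 is a root, giving the factor (5q - 4) and quotient 2q^4 - 7q^3 + 3q^2 + 295q - 725.
Next, q = 5/2 is a root, so (2q - 5) is a factor; dividing leaves q^3 - q^2 - q + 145.
Next, q = -5 is a root, so (q + 5) is a factor; dividing leaves q^2 - 6q + 29.
The quadratic q^2 - 6q + 29 has discriminant -80 < 0 and is irreducible over ℤ.

(2q - 5)(5q - 4)(q + 5)(q^2 - 6q + 29)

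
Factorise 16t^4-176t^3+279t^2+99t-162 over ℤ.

(4t+3)(4t-3)(t-2)(t-9)

Testing divisors of the constant over divisors of the leading coefficient, t = 2 is a root, so (t-2) is a factor; dividing leaves 16t^3-144t^2-9t+81.
Continuing, t = 3/4 is a root, giving the factor (4t-3) and quotient 4t^2-33t-27.
The remaining quadratic factors as (t-9)(4t+3).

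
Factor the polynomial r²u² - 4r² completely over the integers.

Factor out r² first: what remains is u² - 4.
Recognize a difference of squares with the parts u and 2.

r²(u + 2)(u - 2)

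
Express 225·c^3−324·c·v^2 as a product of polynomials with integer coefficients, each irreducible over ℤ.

9·c·(5·c+6·v)·(5·c−6·v)

Every term has a factor of 9·c. Then 25·c^2−36·v^2 = (5·c)² − (6·v)².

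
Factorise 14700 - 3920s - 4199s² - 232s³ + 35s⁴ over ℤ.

Testing divisors of the constant over divisors of the leading coefficient, s = 10/7 is a root, giving the factor (7s - 10) and quotient 5s³ - 26s² - 637s - 1470.
Next, s = -14/5 is a root, so (5s + 14) divides it; the quotient is s² - 8s - 105.
The remaining quadratic factors as (s - 15)(s + 7).

(5s + 14)(7s - 10)(s + 7)(s - 15)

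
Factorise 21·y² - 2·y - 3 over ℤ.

Need a pair with product 21·(-3) = -63 and sum -2: that's -9 and 7.
Split the middle term: 21·y² - 9·y + 7·y - 3 = 3·y·(7·y - 3) + (7·y - 3).

(3·y + 1)·(7·y - 3)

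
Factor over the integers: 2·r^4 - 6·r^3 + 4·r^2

2·r^2·(r - 1)·(r - 2)

Pull out the common factor 2·r^2, then factor the remaining trinomial.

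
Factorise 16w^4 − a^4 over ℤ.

(2w − a)(2w + a)(4w^2 + a^2)

(2w)⁴ − (a)⁴ = ((2w)² − (a)²)((2w)² + (a)²); the first factor splits again, the second (4w^2 + a^2) is irreducible.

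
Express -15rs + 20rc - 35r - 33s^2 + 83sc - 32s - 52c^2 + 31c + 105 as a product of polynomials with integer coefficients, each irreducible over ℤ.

-(5r + 11s - 13c - 15)(3s - 4c + 7)

Group: -5r(3s - 4c + 7) + (-11s + 13c + 15)(3s - 4c + 7); both groups contain (3s - 4c + 7).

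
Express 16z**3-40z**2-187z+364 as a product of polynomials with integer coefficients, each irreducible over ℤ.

(4z+13)(4z-7)(z-4)

Trying the rational-root candidates, z = 4 is a root, giving the factor (z-4) and quotient 16z**2+24z-91.
The remaining quadratic factors as (4z+13)(4z-7).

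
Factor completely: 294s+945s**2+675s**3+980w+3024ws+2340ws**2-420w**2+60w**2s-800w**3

Group: 10w(-80w**2+126ws+70w+45s**2+21s) + (15s+14)(-80w**2+126ws+70w+45s**2+21s); both groups contain (-80w**2+126ws+70w+45s**2+21s), so (10w+15s+14) is a factor with cofactor -80w**2+126ws+70w+45s**2+21s.
The cofactor groups again: -80w**2+126ws+70w+45s**2+21s = -8w(10w+3s) + (15s+7)(10w+3s); both groups contain (10w+3s), giving -(8w-15s-7)(10w+3s).

-(8w-15s-7)(10w+15s+14)(10w+3s)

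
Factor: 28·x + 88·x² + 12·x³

4·x·(3·x + 1)·(x + 7)

Pull out the common factor 4·x, then factor the remaining trinomial.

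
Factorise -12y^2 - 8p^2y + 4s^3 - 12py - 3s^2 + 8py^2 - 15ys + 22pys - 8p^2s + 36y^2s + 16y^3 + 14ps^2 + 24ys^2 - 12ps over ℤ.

-(2p - 4y - 4s + 3)(4p + 4y + s)(y + s)

Group: y(-8p^2 + 8py + 14ps - 12p + 16y^2 + 20ys - 12y + 4s^2 - 3s) + s(-8p^2 + 8py + 14ps - 12p + 16y^2 + 20ys - 12y + 4s^2 - 3s); both groups contain (-8p^2 + 8py + 14ps - 12p + 16y^2 + 20ys - 12y + 4s^2 - 3s), so (y + s) is a factor with cofactor -8p^2 + 8py + 14ps - 12p + 16y^2 + 20ys - 12y + 4s^2 - 3s.
The cofactor groups again: -8p^2 + 8py + 14ps - 12p + 16y^2 + 20ys - 12y + 4s^2 - 3s = -4p(2p - 4y - 4s + 3) + (-4y - s)(2p - 4y - 4s + 3); both groups contain (2p - 4y - 4s + 3), giving -(4p + 4y + s)(2p - 4y - 4s + 3).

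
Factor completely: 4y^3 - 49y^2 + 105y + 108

(4y + 3)(y - 4)(y - 9)

By the rational root theorem, y = 9 is a root, giving the factor (y - 9) and quotient 4y^2 - 13y - 12.
The remaining quadratic factors as (4y + 3)(y - 4).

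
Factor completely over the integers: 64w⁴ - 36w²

4w²(4w + 3)(4w - 3)

Factor out 4w², leaving 16w² - 9, which is a difference of two squares.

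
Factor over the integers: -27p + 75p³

Pull out the common factor 3p; 25p² - 9 is a difference of squares.

3p(5p + 3)(5p - 3)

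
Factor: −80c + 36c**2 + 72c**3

4c(3c + 4)(6c − 5)

Pull out the common factor 4c, then factor the remaining trinomial.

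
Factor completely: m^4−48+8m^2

Substitute u = m^2 to get a quadratic in u, then factor.
m^2−4 is a difference of squares.
m^2+12 is irreducible over ℤ (always positive, so no real roots).

(m+2)(m−2)(m^2+12)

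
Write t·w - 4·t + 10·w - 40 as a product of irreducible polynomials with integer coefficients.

(t + 10)·(w - 4)

Group as (t·w - 4·t) + (10·w - 40) = t·(w - 4) + 10·(w - 4).
Both groups share the factor (w - 4).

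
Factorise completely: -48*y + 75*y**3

Pull out the common factor 3*y; 25*y**2 - 16 is a difference of squares.

3*y*(5*y + 4)*(5*y - 4)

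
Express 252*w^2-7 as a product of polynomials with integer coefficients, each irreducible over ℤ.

Pull out the common factor 7; 36*w^2-1 is a difference of squares.

7*(6*w+1)*(6*w-1)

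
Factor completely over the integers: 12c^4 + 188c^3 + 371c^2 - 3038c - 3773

Trying the rational-root candidates, c = 7/2 is a root, so (2c - 7) is a factor; dividing leaves 6c^3 + 115c^2 + 588c + 539.
Continuing, c = -11 is a root, so (c + 11) divides it; the quotient is 6c^2 + 49c + 49.
The remaining quadratic factors as (c + 7)(6c + 7).

(2c - 7)(6c + 7)(c + 11)(c + 7)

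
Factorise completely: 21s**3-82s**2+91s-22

(3s-1)(7s-11)(s-2)

Among the possible rational roots, s = 11/7 is a root, so (7s-11) divides it; the quotient is 3s**2-7s+2.
The remaining quadratic factors as (3s-1)(s-2).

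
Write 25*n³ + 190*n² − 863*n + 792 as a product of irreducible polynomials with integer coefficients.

Testing divisors of the constant over divisors of the leading coefficient, n = −11 is a root, giving the factor (n + 11) and quotient 25*n² − 85*n + 72.
The remaining quadratic factors as (5*n − 8)(5*n − 9).

(5*n − 8)*(5*n − 9)*(n + 11)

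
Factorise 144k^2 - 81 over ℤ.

9(4k + 3)(4k - 3)

Every term has a factor of 9. Then 16k^2 - 9 = (4k)² − (3)².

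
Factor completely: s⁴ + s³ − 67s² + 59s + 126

(s + 1)(s + 9)(s − 2)(s − 7)

Among the possible rational roots, s = −9 is a root, giving the factor (s + 9) and quotient s³ − 8s² + 5s + 14.
Then s = 7 is a root, so (s − 7) is a factor; dividing leaves s² − s − 2.
The remaining quadratic factors as (s − 2)(s + 1).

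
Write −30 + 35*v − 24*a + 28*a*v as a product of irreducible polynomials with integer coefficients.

(4*a + 5)*(7*v − 6)

Group as (28*a*v − 24*a) + (35*v − 30) = 4*a*(7*v − 6) + 5*(7*v − 6).
Both groups share the factor (7*v − 6).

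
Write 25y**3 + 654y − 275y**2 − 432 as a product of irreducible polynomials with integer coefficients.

(5y − 6)(5y − 9)(y − 8)

Testing divisors of the constant over divisors of the leading coefficient, y = 9/5 is a root, so (5y − 9) divides it; the quotient is 5y**2 − 46y + 48.
The remaining quadratic factors as (y − 8)(5y − 6).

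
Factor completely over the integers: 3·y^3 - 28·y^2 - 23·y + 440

Trying the rational-root candidates, y = 8 is a root, so (y - 8) is a factor; dividing leaves 3·y^2 - 4·y - 55.
The remaining quadratic factors as (y - 5)(3·y + 11).

(3·y + 11)·(y - 5)·(y - 8)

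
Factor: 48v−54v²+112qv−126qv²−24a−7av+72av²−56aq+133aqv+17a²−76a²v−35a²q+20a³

Group: 5a(4a²−7aq−8av−3a+14qv+6v) + (−9v+8)(4a²−7aq−8av−3a+14qv+6v); both groups contain (4a²−7aq−8av−3a+14qv+6v), so (5a−9v+8) is a factor with cofactor 4a²−7aq−8av−3a+14qv+6v.
The cofactor groups again: 4a²−7aq−8av−3a+14qv+6v = 4a(a−2v) + (−7q−3)(a−2v); both groups contain (a−2v), giving (4a−7q−3)(a−2v).

(4a−7q−3)(5a−9v+8)(a−2v)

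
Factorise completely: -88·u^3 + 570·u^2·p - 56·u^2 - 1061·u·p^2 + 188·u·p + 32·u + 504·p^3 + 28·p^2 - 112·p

-(2·u - 7·p)·(11·u - 8·p - 4)·(4·u - 9·p + 4)

Group: 11·u·(-8·u^2 + 46·u·p - 8·u - 63·p^2 + 28·p) + (-8·p - 4)·(-8·u^2 + 46·u·p - 8·u - 63·p^2 + 28·p); both groups contain (-8·u^2 + 46·u·p - 8·u - 63·p^2 + 28·p), so (11·u - 8·p - 4) is a factor with cofactor -8·u^2 + 46·u·p - 8·u - 63·p^2 + 28·p.
The cofactor groups again: -8·u^2 + 46·u·p - 8·u - 63·p^2 + 28·p = -2·u·(4·u - 9·p + 4) + 7·p·(4·u - 9·p + 4); both groups contain (4·u - 9·p + 4), giving -(2·u - 7·p)·(4·u - 9·p + 4).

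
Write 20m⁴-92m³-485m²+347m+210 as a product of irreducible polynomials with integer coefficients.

(2m+7)(2m-15)(5m+2)(m-1)

By the rational root theorem, m = -7/2 is a root, giving the factor (2m+7) and quotient 10m³-81m²+41m+30.
Next, m = 15/2 is a root, so (2m-15) divides it; the quotient is 5m²-3m-2.
The remaining quadratic factors as (m-1)(5m+2).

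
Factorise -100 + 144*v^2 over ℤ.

Factor out 4, leaving 36*v^2 - 25, which is a difference of two squares.

4*(6*v + 5)*(6*v - 5)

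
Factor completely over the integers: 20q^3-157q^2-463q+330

By the rational root theorem, q = 10 is a root, so (q-10) divides it; the quotient is 20q^2+43q-33.
The remaining quadratic factors as (4q+11)(5q-3).

(4q+11)(5q-3)(q-10)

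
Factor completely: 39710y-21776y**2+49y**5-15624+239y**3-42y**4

By the rational root theorem, y = 7 is a root, giving the factor (y-7) and quotient 49y**4+301y**3+2346y**2-5354y+2232.
Continuing, y = 4/7 is a root, so (7y-4) is a factor; dividing leaves 7y**3+47y**2+362y-558.
Next, y = 9/7 is a root, so (7y-9) is a factor; dividing leaves y**2+8y+62.
The quadratic y**2+8y+62 has discriminant -184 < 0 and is irreducible over ℤ.

(7y-4)(7y-9)(y-7)(y**2+8y+62)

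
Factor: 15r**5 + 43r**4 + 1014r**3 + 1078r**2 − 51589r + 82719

Testing divisors of the constant over divisors of the leading coefficient, r = 9/5 is a root, so (5r − 9) divides it; the quotient is 3r**4 + 14r**3 + 228r**2 + 626r − 9191.
Next, r = −7 is a root, so (r + 7) divides it; the quotient is 3r**3 − 7r**2 + 277r − 1313.
Next, r = 13/3 is a root, so (3r − 13) divides it; the quotient is r**2 + 2r + 101.
The quadratic r**2 + 2r + 101 has discriminant −400 < 0 and is irreducible over ℤ.

(3r − 13)(5r − 9)(r + 7)(r**2 + 2r + 101)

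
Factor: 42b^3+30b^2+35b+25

(7b+5)(6b^2+5)

Group as (42b^3+35b) + (30b^2+25) = 7b(6b^2+5) + 5(6b^2+5).
Both groups share the factor (6b^2+5).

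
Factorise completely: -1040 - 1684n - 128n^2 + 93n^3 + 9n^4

Testing divisors of the constant over divisors of the leading coefficient, n = 13/3 is a root, giving the factor (3n - 13) and quotient 3n^3 + 44n^2 + 148n + 80.
Then n = -2/3 is a root, so (3n + 2) divides it; the quotient is n^2 + 14n + 40.
The remaining quadratic factors as (n + 4)(n + 10).

(3n + 2)(3n - 13)(n + 10)(n + 4)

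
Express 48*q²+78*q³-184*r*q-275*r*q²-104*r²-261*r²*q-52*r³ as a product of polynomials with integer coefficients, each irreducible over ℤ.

Group: 4*r*(-13*r²-23*r*q+6*q²) + (13*q+8)*(-13*r²-23*r*q+6*q²); both groups contain (-13*r²-23*r*q+6*q²), so (4*r+13*q+8) is a factor with cofactor -13*r²-23*r*q+6*q².
The cofactor groups again: -13*r²-23*r*q+6*q² = -r*(13*r-3*q) - 2*q*(13*r-3*q); both groups contain (13*r-3*q), giving -(r+2*q)*(13*r-3*q).

-(13*r-3*q)*(4*r+13*q+8)*(r+2*q)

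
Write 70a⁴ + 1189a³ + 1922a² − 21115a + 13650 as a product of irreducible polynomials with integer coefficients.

Among the possible rational roots, a = 5/7 is a root, giving the factor (7a − 5) and quotient 10a³ + 177a² + 401a − 2730.
Next, a = −15/2 is a root, so (2a + 15) divides it; the quotient is 5a² + 51a − 182.
The remaining quadratic factors as (5a − 14)(a + 13).

(2a + 15)(5a − 14)(7a − 5)(a + 13)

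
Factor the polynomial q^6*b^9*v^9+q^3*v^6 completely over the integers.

q^3*v^6*(q*b^3*v+1)*(q^2*b^6*v^2-q*b^3*v+1)

Every term has a factor of q^3*v^6; factoring it out leaves q^3*b^9*v^3+1.
Recognize a sum of cubes with the parts q*b^3*v and 1.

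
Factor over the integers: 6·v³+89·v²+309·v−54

(6·v−1)·(v+6)·(v+9)

Trying the rational-root candidates, v = −9 is a root, giving the factor (v+9) and quotient 6·v²+35·v−6.
The remaining quadratic factors as (6·v−1)(v+6).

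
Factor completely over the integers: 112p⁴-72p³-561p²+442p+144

(4p+1)(4p+9)(7p-8)(p-2)

By the rational root theorem, p = -1/4 is a root, so (4p+1) is a factor; dividing leaves 28p³-25p²-134p+144.
Continuing, p = 2 is a root, giving the factor (p-2) and quotient 28p²+31p-72.
The remaining quadratic factors as (4p+9)(7p-8).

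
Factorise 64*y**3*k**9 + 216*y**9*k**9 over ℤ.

8*k**9*y**3*(3*y**2 + 2)*(9*y**4 - 6*y**2 + 4)

Factor out 8*y**3*k**9 first: what remains is 27*y**6 + 8.
Recognize a sum of cubes with the parts 3*y**2 and 2.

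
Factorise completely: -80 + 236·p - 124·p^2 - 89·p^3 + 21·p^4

Trying the rational-root candidates, p = -2 is a root, so (p + 2) is a factor; dividing leaves 21·p^3 - 131·p^2 + 138·p - 40.
Next, p = 4/7 is a root, so (7·p - 4) is a factor; dividing leaves 3·p^2 - 17·p + 10.
The remaining quadratic factors as (3·p - 2)(p - 5).

(3·p - 2)·(7·p - 4)·(p + 2)·(p - 5)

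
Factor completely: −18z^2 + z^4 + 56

(z + 2)(z − 2)(z^2 − 14)

Substitute u = z^2 to get a quadratic in u, then factor.
z^2 − 4 is a difference of squares.
z^2 − 14 is irreducible over ℤ (14 is not a perfect square).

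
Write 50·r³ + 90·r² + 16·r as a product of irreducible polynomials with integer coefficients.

2·r·(5·r + 1)·(5·r + 8)

Pull out the common factor 2·r, then factor the remaining trinomial.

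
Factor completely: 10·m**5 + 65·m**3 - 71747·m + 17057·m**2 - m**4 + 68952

(2·m - 3)·(5·m - 13)·(m + 13)·(m**2 - 9·m + 136)

By the rational root theorem, m = 3/2 is a root, so (2·m - 3) is a factor; dividing leaves 5·m**4 + 7·m**3 + 43·m**2 + 8593·m - 22984.
Continuing, m = 13/5 is a root, so (5·m - 13) divides it; the quotient is m**3 + 4·m**2 + 19·m + 1768.
Continuing, m = -13 is a root, so (m + 13) divides it; the quotient is m**2 - 9·m + 136.
The quadratic m**2 - 9·m + 136 has discriminant -463 < 0 and is irreducible over ℤ.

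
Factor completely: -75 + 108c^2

Pull out the common factor 3; 36c^2 - 25 is a difference of squares.

3(6c + 5)(6c - 5)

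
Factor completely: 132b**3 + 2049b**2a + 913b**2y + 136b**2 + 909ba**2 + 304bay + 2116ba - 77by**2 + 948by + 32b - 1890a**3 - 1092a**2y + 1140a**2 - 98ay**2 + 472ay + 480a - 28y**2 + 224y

Group: b(132b**2 + 69ba - 11by + 136b - 126a**2 - 14ay + 76a - 4y + 32) + (15a + 7y)(132b**2 + 69ba - 11by + 136b - 126a**2 - 14ay + 76a - 4y + 32); both groups contain (132b**2 + 69ba - 11by + 136b - 126a**2 - 14ay + 76a - 4y + 32), so (b + 15a + 7y) is a factor with cofactor 132b**2 + 69ba - 11by + 136b - 126a**2 - 14ay + 76a - 4y + 32.
The cofactor groups again: 132b**2 + 69ba - 11by + 136b - 126a**2 - 14ay + 76a - 4y + 32 = 11b(12b - 9a - y + 8) + (14a + 4)(12b - 9a - y + 8); both groups contain (12b - 9a - y + 8), giving (11b + 14a + 4)(12b - 9a - y + 8).

(12b - 9a - y + 8)(11b + 14a + 4)(b + 15a + 7y)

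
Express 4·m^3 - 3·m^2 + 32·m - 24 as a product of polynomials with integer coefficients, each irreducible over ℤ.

(4·m - 3)·(m^2 + 8)

Group as (4·m^3 + 32·m) + (-3·m^2 - 24) = 4·m·(m^2 + 8) - 3·(m^2 + 8).
Both groups share the factor (m^2 + 8).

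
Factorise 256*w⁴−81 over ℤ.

(4*w)⁴ − (3)⁴ = ((4*w)² − (3)²)((4*w)² + (3)²); the first factor splits again, the second (16*w²+9) is irreducible.

(4*w+3)*(4*w−3)*(16*w²+9)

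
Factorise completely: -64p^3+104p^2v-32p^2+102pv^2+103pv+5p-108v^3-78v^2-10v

-(8p+9v+5)(8p-6v-1)(p-2v)

Group: p(-64p^2-24pv-32p+54v^2+39v+5) - 2v(-64p^2-24pv-32p+54v^2+39v+5); both groups contain (-64p^2-24pv-32p+54v^2+39v+5), so (p-2v) is a factor with cofactor -64p^2-24pv-32p+54v^2+39v+5.
The cofactor groups again: -64p^2-24pv-32p+54v^2+39v+5 = -8p(8p+9v+5) + (6v+1)(8p+9v+5); both groups contain (8p+9v+5), giving -(8p-6v-1)(8p+9v+5).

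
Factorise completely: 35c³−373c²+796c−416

By the rational root theorem, c = 8 is a root, giving the factor (c−8) and quotient 35c²−93c+52.
The remaining quadratic factors as (7c−13)(5c−4).

(5c−4)(7c−13)(c−8)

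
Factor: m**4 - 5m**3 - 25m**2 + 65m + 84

By the rational root theorem, m = -4 is a root, so (m + 4) is a factor; dividing leaves m**3 - 9m**2 + 11m + 21.
Continuing, m = 7 is a root, so (m - 7) is a factor; dividing leaves m**2 - 2m - 3.
The remaining quadratic factors as (m + 1)(m - 3).

(m + 1)(m + 4)(m - 3)(m - 7)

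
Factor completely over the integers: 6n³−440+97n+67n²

(6n−11)(n+5)(n+8)

By the rational root theorem, n = −5 is a root, so (n+5) divides it; the quotient is 6n²+37n−88.
The remaining quadratic factors as (n+8)(6n−11).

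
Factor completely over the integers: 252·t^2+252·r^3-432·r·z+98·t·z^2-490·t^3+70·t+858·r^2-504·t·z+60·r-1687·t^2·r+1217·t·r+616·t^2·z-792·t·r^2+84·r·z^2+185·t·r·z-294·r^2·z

-(14·t-3·r+2·z-10)·(5·t+14·r-7·z+1)·(7·t+6·r)

Group: 14·t·(-35·t^2-128·t·r+49·t·z-7·t-84·r^2+42·r·z-6·r) + (-3·r+2·z-10)·(-35·t^2-128·t·r+49·t·z-7·t-84·r^2+42·r·z-6·r); both groups contain (-35·t^2-128·t·r+49·t·z-7·t-84·r^2+42·r·z-6·r), so (14·t-3·r+2·z-10) is a factor with cofactor -35·t^2-128·t·r+49·t·z-7·t-84·r^2+42·r·z-6·r.
The cofactor groups again: -35·t^2-128·t·r+49·t·z-7·t-84·r^2+42·r·z-6·r = -5·t·(7·t+6·r) + (-14·r+7·z-1)·(7·t+6·r); both groups contain (7·t+6·r), giving -(5·t+14·r-7·z+1)·(7·t+6·r).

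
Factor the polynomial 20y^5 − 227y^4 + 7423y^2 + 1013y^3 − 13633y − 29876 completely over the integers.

(4y − 11)(5y + 7)(y + 4)(y^2 − 14y + 97)

Trying the rational-root candidates, y = −7/5 is a root, so (5y + 7) is a factor; dividing leaves 4y^4 − 51y^3 + 274y^2 + 1101y − 4268.
Continuing, y = 11/4 is a root, so (4y − 11) is a factor; dividing leaves y^3 − 10y^2 + 41y + 388.
Continuing, y = −4 is a root, so (y + 4) divides it; the quotient is y^2 − 14y + 97.
The quadratic y^2 − 14y + 97 has discriminant −192 < 0 and is irreducible over ℤ.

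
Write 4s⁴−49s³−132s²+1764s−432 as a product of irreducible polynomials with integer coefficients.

(4s−1)(s+6)(s−12)(s−6)

By the rational root theorem, s = 6 is a root, so (s−6) is a factor; dividing leaves 4s³−25s²−282s+72.
Next, s = 12 is a root, so (s−12) is a factor; dividing leaves 4s²+23s−6.
The remaining quadratic factors as (4s−1)(s+6).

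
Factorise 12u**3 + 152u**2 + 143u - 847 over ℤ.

(2u + 7)(6u - 11)(u + 11)

Among the possible rational roots, u = -7/2 is a root, so (2u + 7) is a factor; dividing leaves 6u**2 + 55u - 121.
The remaining quadratic factors as (u + 11)(6u - 11).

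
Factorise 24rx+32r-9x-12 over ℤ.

(3x+4)(8r-3)

Group as (24rx+32r) + (-9x-12) = 8r(3x+4) - 3(3x+4).
Both groups share the factor (3x+4).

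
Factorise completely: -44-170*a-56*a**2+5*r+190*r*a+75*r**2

(15*r-4*a-11)*(5*r+14*a+4)

Group: 5*r*(15*r-4*a-11) + (14*a+4)*(15*r-4*a-11); both groups contain (15*r-4*a-11).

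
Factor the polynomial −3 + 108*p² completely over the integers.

3*(6*p + 1)*(6*p − 1)

Every term has a factor of 3. Then 36*p² − 1 = (6*p)² − (1)².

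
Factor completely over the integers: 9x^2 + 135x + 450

Pull out the common factor 9, then factor the remaining trinomial.

9(x + 10)(x + 5)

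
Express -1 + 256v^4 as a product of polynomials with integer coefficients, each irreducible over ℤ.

(4v + 1)(4v - 1)(16v^2 + 1)

(4v)⁴ − (1)⁴ = ((4v)² − (1)²)((4v)² + (1)²); the first factor splits again, the second (16v^2 + 1) is irreducible.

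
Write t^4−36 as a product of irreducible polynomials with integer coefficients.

Substitute u = t^2 to get a quadratic in u, then factor.
t^2+6 is irreducible over ℤ (always positive, so no real roots).
t^2−6 is irreducible over ℤ (6 is not a perfect square).

(t^2+6)(t^2−6)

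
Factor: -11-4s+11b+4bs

(4s+11)(b-1)

Group as (4bs+11b) + (-4s-11) = b(4s+11) - (4s+11).
Both groups share the factor (4s+11).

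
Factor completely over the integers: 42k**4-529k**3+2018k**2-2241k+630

Testing divisors of the constant over divisors of the leading coefficient, k = 3/7 is a root, giving the factor (7k-3) and quotient 6k**3-73k**2+257k-210.
Then k = 6 is a root, so (k-6) divides it; the quotient is 6k**2-37k+35.
The remaining quadratic factors as (k-5)(6k-7).

(6k-7)(7k-3)(k-5)(k-6)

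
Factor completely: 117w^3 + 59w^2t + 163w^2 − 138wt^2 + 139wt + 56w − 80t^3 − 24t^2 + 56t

Group: 9w(13w^2 + 21wt + 8w + 8t^2 + 8t) + (−10t + 7)(13w^2 + 21wt + 8w + 8t^2 + 8t); both groups contain (13w^2 + 21wt + 8w + 8t^2 + 8t), so (9w − 10t + 7) is a factor with cofactor 13w^2 + 21wt + 8w + 8t^2 + 8t.
The cofactor groups again: 13w^2 + 21wt + 8w + 8t^2 + 8t = 13w(w + t) + (8t + 8)(w + t); both groups contain (w + t), giving (13w + 8t + 8)(w + t).

(9w − 10t + 7)(13w + 8t + 8)(w + t)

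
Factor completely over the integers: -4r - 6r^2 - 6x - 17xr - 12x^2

-(3x + 2r)(4x + 3r + 2)

Group: -4x(3x + 2r) + (-3r - 2)(3x + 2r); both groups contain (3x + 2r).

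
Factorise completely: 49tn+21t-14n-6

(7n+3)(7t-2)

Group as (49tn+21t) + (-14n-6) = 7t(7n+3) - 2(7n+3).
Both groups share the factor (7n+3).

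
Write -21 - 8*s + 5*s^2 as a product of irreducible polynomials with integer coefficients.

Need a pair with product 5·(-21) = -105 and sum -8: that's 7 and -15.
Split the middle term: 5*s^2 + 7*s - 15*s - 21 = s*(5*s + 7) - 3*(5*s + 7).

(5*s + 7)*(s - 3)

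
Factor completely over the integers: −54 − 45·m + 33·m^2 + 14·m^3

(2·m − 3)·(7·m + 6)·(m + 3)

Testing divisors of the constant over divisors of the leading coefficient, m = −3 is a root, so (m + 3) is a factor; dividing leaves 14·m^2 − 9·m − 18.
The remaining quadratic factors as (2·m − 3)(7·m + 6).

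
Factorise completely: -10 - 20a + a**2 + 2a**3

(2a + 1)(a**2 - 10)

Group as (2a**3 - 20a) + (a**2 - 10) = 2a(a**2 - 10) + (a**2 - 10).
Both groups share the factor (a**2 - 10).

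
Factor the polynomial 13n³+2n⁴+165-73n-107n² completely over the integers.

(2n+3)(n+11)(n-1)(n-5)

By the rational root theorem, n = -3/2 is a root, so (2n+3) divides it; the quotient is n³+5n²-61n+55.
Next, n = 5 is a root, giving the factor (n-5) and quotient n²+10n-11.
The remaining quadratic factors as (n-1)(n+11).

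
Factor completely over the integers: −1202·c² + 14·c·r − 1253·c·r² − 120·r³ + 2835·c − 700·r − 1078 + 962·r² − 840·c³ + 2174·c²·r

Group: 5·c·(−168·c² + 166·c·r + 230·c + 15·r² − 94·r − 77) + (−8·r + 14)·(−168·c² + 166·c·r + 230·c + 15·r² − 94·r − 77); both groups contain (−168·c² + 166·c·r + 230·c + 15·r² − 94·r − 77), so (5·c − 8·r + 14) is a factor with cofactor −168·c² + 166·c·r + 230·c + 15·r² − 94·r − 77.
The cofactor groups again: −168·c² + 166·c·r + 230·c + 15·r² − 94·r − 77 = −12·c·(14·c − 15·r − 11) + (−r + 7)·(14·c − 15·r − 11); both groups contain (14·c − 15·r − 11), giving −(12·c + r − 7)·(14·c − 15·r − 11).

−(12·c + r − 7)·(14·c − 15·r − 11)·(5·c − 8·r + 14)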